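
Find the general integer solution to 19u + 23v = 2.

Step 1: Compute gcd(19, 23) = 1.
Since 1 divides 2, solutions exist.

Step 2: Find a particular solution using extended Euclidean algorithm.
We get u₀ = -12, v₀ = 10.
Check: 19*-12 + 23*10 = 2 = 2 ✓

Step 3: Write the general solution.
u = -12 + (23/1)t = -12 + 23t
v = 10 - (19/1)t = 10 - 19t
for any integer t.

u = -12 + 23t, v = 10 - 19t for integer t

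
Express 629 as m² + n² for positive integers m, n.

We need to find integers m, n > 0 such that m² + n² = 629.
Trying m = 2: n² = 629 - 2² = 629 - 4 = 625
n = 25
Check: 2² + 25² = 4 + 625 = 629 ✓

629 = 2² + 25²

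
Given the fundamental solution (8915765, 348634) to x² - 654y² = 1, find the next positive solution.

Solutions to x² - Dy² = 1 are generated by powers of (x₀ + y₀√D).
The next solution satisfies x₁ + y₁√654 = (x₀ + y₀√654)², giving:
x₁ = x₀² + 654y₀² = 8915765² + 654·348634² = 79490865535225 + 79490865535224 = 158981731070449
y₁ = 2x₀y₀ = 2·8915765·348634 = 6216677630020

Verify: 158981731070449² - 654·6216677630020² = 25275190814156568939401061601 - 25275190814156568939401061600 = 1 ✓

x = 158981731070449, y = 6216677630020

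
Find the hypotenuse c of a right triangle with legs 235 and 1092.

c² = a² + b² = 235² + 1092² = 55225 + 1192464 = 1247689
c = sqrt(1247689) = 1117

1117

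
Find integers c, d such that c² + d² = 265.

We need to find integers c, d > 0 such that c² + d² = 265.
Trying c = 3: d² = 265 - 3² = 265 - 9 = 256
d = 16
Check: 3² + 16² = 9 + 256 = 265 ✓

265 = 3² + 16²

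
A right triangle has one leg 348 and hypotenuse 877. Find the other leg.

a² = c² - b² = 769129 - 121104 = 648025
a = 805

805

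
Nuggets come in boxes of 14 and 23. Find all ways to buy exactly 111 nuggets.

We need non-negative integers (x, y) with 14x + 23y = 111.
For each x in 0..7, check if 111 - 14x is a non-negative multiple of 23.
x = 3: 23y = 69, y = 3 ✓

(3 boxes of 14, 3 boxes of 23)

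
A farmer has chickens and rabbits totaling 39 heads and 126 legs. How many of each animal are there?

Let c = chickens, r = rabbits.
Heads: c + r = 39
Legs: 2c + 4r = 126
From the first equation, c = 39 - r. Substitute:
2(39 - r) + 4r = 126
78 + 2r = 126
r = (126 - 78)/2 = 24
c = 39 - 24 = 15

Chickens: 15, Rabbits: 24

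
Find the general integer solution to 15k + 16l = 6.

Step 1: Compute gcd(15, 16) = 1.
Since 1 divides 6, solutions exist.

Step 2: Find a particular solution using extended Euclidean algorithm.
We get k₀ = -6, l₀ = 6.
Check: 15*-6 + 16*6 = 6 = 6 ✓

Step 3: Write the general solution.
k = -6 + (16/1)t = -6 + 16t
l = 6 - (15/1)t = 6 - 15t
for any integer t.

k = -6 + 16t, l = 6 - 15t for integer t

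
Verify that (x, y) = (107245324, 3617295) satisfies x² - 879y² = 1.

Compute x² = 107245324² = 11501559519864976
Compute 879y² = 879·3617295² = 879·13084823117025 = 11501559519864975
x² - 879y² = 11501559519864976 - 11501559519864975 = 1
Since this equals 1, (107245324, 3617295) is a solution.

Yes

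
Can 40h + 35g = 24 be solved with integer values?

Step 1: Compute gcd(40, 35).
gcd(40, 35) = 5

Step 2: Check divisibility.
Does 5 divide 24? 24 = 5 x 4 + 4, so no.

By the theorem on linear Diophantine equations, 40h + 35g = 24 has integer solutions if and only if gcd(40, 35) divides 24. Since 5 does not divide 24, no solutions exist.

No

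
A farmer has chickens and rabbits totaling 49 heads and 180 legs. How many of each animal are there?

Let c = chickens, r = rabbits.
Heads: c + r = 49
Legs: 2c + 4r = 180
From the first equation, c = 49 - r. Substitute:
2(49 - r) + 4r = 180
98 + 2r = 180
r = (180 - 98)/2 = 41
c = 49 - 41 = 8

Chickens: 8, Rabbits: 41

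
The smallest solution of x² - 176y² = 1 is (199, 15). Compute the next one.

Solutions to x² - Dy² = 1 are generated by powers of (x₀ + y₀√D).
The next solution satisfies x₁ + y₁√176 = (x₀ + y₀√176)², giving:
x₁ = x₀² + 176y₀² = 199² + 176·15² = 39601 + 39600 = 79201
y₁ = 2x₀y₀ = 2·199·15 = 5970

Verify: 79201² - 176·5970² = 6272798401 - 6272798400 = 1 ✓

x = 79201, y = 5970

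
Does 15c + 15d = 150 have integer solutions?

Step 1: Compute gcd(15, 15).
gcd(15, 15) = 15

Step 2: Check divisibility.
Does 15 divide 150? 150 = 15 x 10, so yes.

By the theorem on linear Diophantine equations, 15c + 15d = 150 has integer solutions if and only if gcd(15, 15) divides 150. Since 15 | 150, solutions exist.

Yes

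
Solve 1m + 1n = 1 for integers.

Step 1: Check solvability.
gcd(1, 1) = 1
Since 1 divides 1, solutions exist.

Step 2: Apply extended Euclidean algorithm to find gcd.
We find integers such that 1*x0 + 1*y0 = 1

Step 3: Scale the particular solution.
Multiply by 1/1 = 1:
m = 0, n = 1

Step 4: Verify.
1*(0) + 1*(1) = 1 = 1 ✓

m = 0, n = 1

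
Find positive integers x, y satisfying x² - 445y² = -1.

We need x² = 445y² - 1. Try successive y:
y = 1: x² = 445·1² - 1 = 444, not a perfect square
y = 2: x² = 445·2² - 1 = 1779, not a perfect square
y = 3: x² = 445·3² - 1 = 4004, not a perfect square
...
y = 221: x² = 445·221² - 1 = 21734244 = 4662² ✓
Check: 4662² - 445·221² = 21734244 - 21734245 = -1 ✓

x = 4662, y = 221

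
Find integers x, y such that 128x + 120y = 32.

Step 1: Check solvability.
gcd(128, 120) = 8
Since 8 divides 32, solutions exist.

Step 2: Apply extended Euclidean algorithm to find gcd.
We find integers such that 128*x0 + 120*y0 = 8

Step 3: Scale the particular solution.
Multiply by 32/8 = 4:
x = 4, y = -4

Step 4: Verify.
128*(4) + 120*(-4) = 32 = 32 ✓

x = 4, y = -4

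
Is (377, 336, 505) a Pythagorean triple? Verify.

Compute a² + b² = 377² + 336² = 142129 + 112896 = 255025
Compute c² = 505² = 255025
Since 255025 = 255025, confirmed.

Yes, it is a Pythagorean triple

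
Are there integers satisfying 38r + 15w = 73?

Step 1: Compute gcd(38, 15).
gcd(38, 15) = 1

Step 2: Check divisibility.
Does 1 divide 73? 73 = 1 x 73, so yes.

By the theorem on linear Diophantine equations, 38r + 15w = 73 has integer solutions if and only if gcd(38, 15) divides 73. Since 1 | 73, solutions exist.

Yes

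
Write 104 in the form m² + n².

We need to find integers m, n > 0 such that m² + n² = 104.
Trying m = 2: n² = 104 - 2² = 104 - 4 = 100
n = 10
Check: 2² + 10² = 4 + 100 = 104 ✓

104 = 2² + 10²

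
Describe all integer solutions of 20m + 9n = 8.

Step 1: Compute gcd(20, 9) = 1.
Since 1 divides 8, solutions exist.

Step 2: Find a particular solution using extended Euclidean algorithm.
We get m₀ = -32, n₀ = 72.
Check: 20*-32 + 9*72 = 8 = 8 ✓

Step 3: Write the general solution.
m = -32 + (9/1)t = -32 + 9t
n = 72 - (20/1)t = 72 - 20t
for any integer t.

m = -32 + 9t, n = 72 - 20t for integer t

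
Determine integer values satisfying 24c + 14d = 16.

Step 1: Check solvability.
gcd(24, 14) = 2
Since 2 divides 16, solutions exist.

Step 2: Apply extended Euclidean algorithm to find gcd.
We find integers such that 24*x0 + 14*y0 = 2

Step 3: Scale the particular solution.
Multiply by 16/2 = 8:
c = 24, d = -40

Step 4: Verify.
24*(24) + 14*(-40) = 16 = 16 ✓

c = 24, d = -40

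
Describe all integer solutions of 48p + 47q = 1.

Step 1: Compute gcd(48, 47) = 1.
Since 1 divides 1, solutions exist.

Step 2: Find a particular solution using extended Euclidean algorithm.
We get p₀ = 1, q₀ = -1.
Check: 48*1 + 47*-1 = 1 = 1 ✓

Step 3: Write the general solution.
p = 1 + (47/1)t = 1 + 47t
q = -1 - (48/1)t = -1 - 48t
for any integer t.

p = 1 + 47t, q = -1 - 48t for integer t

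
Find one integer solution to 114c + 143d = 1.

Step 1: Check solvability.
gcd(114, 143) = 1
Since 1 divides 1, solutions exist.

Step 2: Apply extended Euclidean algorithm to find gcd.
We find integers such that 114*x0 + 143*y0 = 1

Step 3: Scale the particular solution.
Multiply by 1/1 = 1:
c = 69, d = -55

Step 4: Verify.
114*(69) + 143*(-55) = 1 = 1 ✓

c = 69, d = -55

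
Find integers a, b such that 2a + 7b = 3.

Step 1: Check solvability.
gcd(2, 7) = 1
Since 1 divides 3, solutions exist.

Step 2: Apply extended Euclidean algorithm to find gcd.
We find integers such that 2*x0 + 7*y0 = 1

Step 3: Scale the particular solution.
Multiply by 3/1 = 3:
a = -9, b = 3

Step 4: Verify.
2*(-9) + 7*(3) = 3 = 3 ✓

a = -9, b = 3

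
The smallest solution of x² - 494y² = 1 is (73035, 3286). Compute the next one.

Solutions to x² - Dy² = 1 are generated by powers of (x₀ + y₀√D).
The next solution satisfies x₁ + y₁√494 = (x₀ + y₀√494)², giving:
x₁ = x₀² + 494y₀² = 73035² + 494·3286² = 5334111225 + 5334111224 = 10668222449
y₁ = 2x₀y₀ = 2·73035·3286 = 479986020

Verify: 10668222449² - 494·479986020² = 113810970221347557601 - 113810970221347557600 = 1 ✓

x = 10668222449, y = 479986020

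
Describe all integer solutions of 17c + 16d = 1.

Step 1: Compute gcd(17, 16) = 1.
Since 1 divides 1, solutions exist.

Step 2: Find a particular solution using extended Euclidean algorithm.
We get c₀ = 1, d₀ = -1.
Check: 17*1 + 16*-1 = 1 = 1 ✓

Step 3: Write the general solution.
c = 1 + (16/1)t = 1 + 16t
d = -1 - (17/1)t = -1 - 17t
for any integer t.

c = 1 + 16t, d = -1 - 17t for integer t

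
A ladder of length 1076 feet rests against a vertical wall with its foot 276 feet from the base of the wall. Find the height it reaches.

The ladder, wall, and ground form a right triangle with hypotenuse 1076 and one leg 276.
By the Pythagorean theorem: h² = 1076² - 276² = 1157776 - 76176 = 1081600
h = √1081600 = 1040 feet

1040 feet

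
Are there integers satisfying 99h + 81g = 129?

Step 1: Compute gcd(99, 81).
gcd(99, 81) = 9

Step 2: Check divisibility.
Does 9 divide 129? 129 = 9 x 14 + 3, so no.

By the theorem on linear Diophantine equations, 99h + 81g = 129 has integer solutions if and only if gcd(99, 81) divides 129. Since 9 does not divide 129, no solutions exist.

No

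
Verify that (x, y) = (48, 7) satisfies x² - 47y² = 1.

Compute x² = 48² = 2304
Compute 47y² = 47·7² = 47·49 = 2303
x² - 47y² = 2304 - 2303 = 1
Since this equals 1, (48, 7) is a solution.

Yes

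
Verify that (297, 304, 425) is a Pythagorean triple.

Compute a² + b²:
297² + 304² = 88209 + 92416 = 180625
Compute c²:
425² = 180625
Since 180625 = 180625, it is a Pythagorean triple.

Yes, it is a Pythagorean triple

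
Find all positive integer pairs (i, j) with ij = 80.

The positive divisors of 80 are: 1, 2, 4, 5, 8, 10, 16, 20, 40, 80.
Each divisor d gives the pair (d, 80/d):
(1, 80), (2, 40), (4, 20), (5, 16), (8, 10), (10, 8), (16, 5), (20, 4), (40, 2), (80, 1)

(1, 80), (2, 40), (4, 20), (5, 16), (8, 10), (10, 8), (16, 5), (20, 4), (40, 2), (80, 1)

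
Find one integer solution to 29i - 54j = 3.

Step 1: Check solvability.
gcd(29, 54) = 1
Since 1 divides 3, solutions exist.

Step 2: Apply extended Euclidean algorithm to find gcd.
We find integers such that 29*x0 + 54*y0 = 1

Step 3: Scale the particular solution.
Multiply by 3/1 = 3:
i = -39, j = -21

Step 4: Verify.
29*(-39) - 54*(-21) = 3 = 3 ✓

i = -39, j = -21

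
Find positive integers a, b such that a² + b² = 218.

Search for a with 218 - a² a perfect square.
a = 7: 218 - 7² = 218 - 49 = 169 = 13² ✓
So a = 7, b = 13.

a = 7, b = 13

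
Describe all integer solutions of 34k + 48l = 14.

Step 1: Compute gcd(34, 48) = 2.
Since 2 divides 14, solutions exist.

Step 2: Find a particular solution using extended Euclidean algorithm.
We get k₀ = -49, l₀ = 35.
Check: 34*-49 + 48*35 = 14 = 14 ✓

Step 3: Write the general solution.
k = -49 + (48/2)t = -49 + 24t
l = 35 - (34/2)t = 35 - 17t
for any integer t.

k = -49 + 24t, l = 35 - 17t for integer t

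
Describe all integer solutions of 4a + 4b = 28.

Step 1: Compute gcd(4, 4) = 4.
Since 4 divides 28, solutions exist.

Step 2: Find a particular solution using extended Euclidean algorithm.
We get a₀ = 0, b₀ = 7.
Check: 4*0 + 4*7 = 28 = 28 ✓

Step 3: Write the general solution.
a = 0 + (4/4)t = 0 + 1t
b = 7 - (4/4)t = 7 - 1t
for any integer t.

a = 0 + 1t, b = 7 - 1t for integer t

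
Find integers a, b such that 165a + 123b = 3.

Step 1: Check solvability.
gcd(165, 123) = 3
Since 3 divides 3, solutions exist.

Step 2: Apply extended Euclidean algorithm to find gcd.
We find integers such that 165*x0 + 123*y0 = 3

Step 3: Scale the particular solution.
Multiply by 3/3 = 1:
a = 3, b = -4

Step 4: Verify.
165*(3) + 123*(-4) = 3 = 3 ✓

a = 3, b = -4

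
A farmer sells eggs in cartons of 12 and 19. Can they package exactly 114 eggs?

We need non-negative a, b with 12a + 19b = 114.
gcd(12, 19) = 1 divides 114.
Try a = 0: 19b = 114 - 0 = 114, so b = 6.
One way: 0 cartons of 12 and 6 cartons of 19.

Yes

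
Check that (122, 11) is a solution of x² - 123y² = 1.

Compute x² = 122² = 14884
Compute 123y² = 123·11² = 123·121 = 14883
x² - 123y² = 14884 - 14883 = 1
Since this equals 1, (122, 11) is a solution.

Yes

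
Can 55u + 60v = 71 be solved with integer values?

Step 1: Compute gcd(55, 60).
gcd(55, 60) = 5

Step 2: Check divisibility.
Does 5 divide 71? 71 = 5 x 14 + 1, so no.

By the theorem on linear Diophantine equations, 55u + 60v = 71 has integer solutions if and only if gcd(55, 60) divides 71. Since 5 does not divide 71, no solutions exist.

No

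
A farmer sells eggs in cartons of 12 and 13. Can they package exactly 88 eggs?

We need non-negative a, b with 12a + 13b = 88.
gcd(12, 13) = 1 divides 88.
Try a = 3: 13b = 88 - 36 = 52, so b = 4.
One way: 3 cartons of 12 and 4 cartons of 13.

Yes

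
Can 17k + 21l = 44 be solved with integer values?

Step 1: Compute gcd(17, 21).
gcd(17, 21) = 1

Step 2: Check divisibility.
Does 1 divide 44? 44 = 1 x 44, so yes.

By the theorem on linear Diophantine equations, 17k + 21l = 44 has integer solutions if and only if gcd(17, 21) divides 44. Since 1 | 44, solutions exist.

Yes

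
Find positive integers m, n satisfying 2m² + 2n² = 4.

Try small values of m and check whether (4 - 2m²)/2 is a perfect square.
m = 1: 2·1² = 2, so 2n² = 4 - 2 = 2, giving n² = 1, n = 1.
Check: 2·1² + 2·1² = 2 + 2 = 4 ✓

m = 1, n = 1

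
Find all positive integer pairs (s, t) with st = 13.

The positive divisors of 13 are: 1, 13.
Each divisor d gives the pair (d, 13/d):
(1, 13), (13, 1)

(1, 13), (13, 1)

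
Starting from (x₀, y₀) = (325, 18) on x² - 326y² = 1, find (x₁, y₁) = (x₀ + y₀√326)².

Solutions to x² - Dy² = 1 are generated by powers of (x₀ + y₀√D).
The next solution satisfies x₁ + y₁√326 = (x₀ + y₀√326)², giving:
x₁ = x₀² + 326y₀² = 325² + 326·18² = 105625 + 105624 = 211249
y₁ = 2x₀y₀ = 2·325·18 = 11700

Verify: 211249² - 326·11700² = 44626140001 - 44626140000 = 1 ✓

x = 211249, y = 11700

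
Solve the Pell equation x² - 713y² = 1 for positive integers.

We seek the smallest positive integers (x, y) with x² - 713y² = 1, i.e., x² = 713y² + 1.
Try successive y values:
y = 1: x² = 713·1² + 1 = 714, not a perfect square
y = 2: x² = 713·2² + 1 = 2853, not a perfect square
y = 3: x² = 713·3² + 1 = 6418, not a perfect square
... continuing the search (or via continued fractions) ...
y = 197976: x² = 713·197976² + 1 = 27945676058689, x = 5286367 ✓

Verify: 5286367² - 713·197976² = 27945676058689 - 27945676058688 = 1 ✓

x = 5286367, y = 197976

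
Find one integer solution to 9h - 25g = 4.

Step 1: Check solvability.
gcd(9, 25) = 1
Since 1 divides 4, solutions exist.

Step 2: Apply extended Euclidean algorithm to find gcd.
We find integers such that 9*x0 + 25*y0 = 1

Step 3: Scale the particular solution.
Multiply by 4/1 = 4:
h = -44, g = -16

Step 4: Verify.
9*(-44) - 25*(-16) = 4 = 4 ✓

h = -44, g = -16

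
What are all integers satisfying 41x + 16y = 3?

Step 1: Compute gcd(41, 16) = 1.
Since 1 divides 3, solutions exist.

Step 2: Find a particular solution using extended Euclidean algorithm.
We get x₀ = -21, y₀ = 54.
Check: 41*-21 + 16*54 = 3 = 3 ✓

Step 3: Write the general solution.
x = -21 + (16/1)t = -21 + 16t
y = 54 - (41/1)t = 54 - 41t
for any integer t.

x = -21 + 16t, y = 54 - 41t for integer t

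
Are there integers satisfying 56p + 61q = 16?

Step 1: Compute gcd(56, 61).
gcd(56, 61) = 1

Step 2: Check divisibility.
Does 1 divide 16? 16 = 1 x 16, so yes.

By the theorem on linear Diophantine equations, 56p + 61q = 16 has integer solutions if and only if gcd(56, 61) divides 16. Since 1 | 16, solutions exist.

Yes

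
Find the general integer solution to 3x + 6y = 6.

Step 1: Compute gcd(3, 6) = 3.
Since 3 divides 6, solutions exist.

Step 2: Find a particular solution using extended Euclidean algorithm.
We get x₀ = 2, y₀ = 0.
Check: 3*2 + 6*0 = 6 = 6 ✓

Step 3: Write the general solution.
x = 2 + (6/3)t = 2 + 2t
y = 0 - (3/3)t = 0 - 1t
for any integer t.

x = 2 + 2t, y = 0 - 1t for integer t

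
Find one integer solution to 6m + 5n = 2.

Step 1: Check solvability.
gcd(6, 5) = 1
Since 1 divides 2, solutions exist.

Step 2: Apply extended Euclidean algorithm to find gcd.
We find integers such that 6*x0 + 5*y0 = 1

Step 3: Scale the particular solution.
Multiply by 2/1 = 2:
m = 2, n = -2

Step 4: Verify.
6*(2) + 5*(-2) = 2 = 2 ✓

m = 2, n = -2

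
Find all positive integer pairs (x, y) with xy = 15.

The positive divisors of 15 are: 1, 3, 5, 15.
Each divisor d gives the pair (d, 15/d):
(1, 15), (3, 5), (5, 3), (15, 1)

(1, 15), (3, 5), (5, 3), (15, 1)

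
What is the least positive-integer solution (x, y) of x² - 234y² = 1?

We seek the smallest positive integers (x, y) with x² - 234y² = 1, i.e., x² = 234y² + 1.
Try successive y values:
y = 1: x² = 234·1² + 1 = 235, not a perfect square
y = 2: x² = 234·2² + 1 = 937, not a perfect square
y = 3: x² = 234·3² + 1 = 2107, not a perfect square
... continuing the search (or via continued fractions) ...
y = 340: x² = 234·340² + 1 = 27050401, x = 5201 ✓

Verify: 5201² - 234·340² = 27050401 - 27050400 = 1 ✓

x = 5201, y = 340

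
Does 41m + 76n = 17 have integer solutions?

Step 1: Compute gcd(41, 76).
gcd(41, 76) = 1

Step 2: Check divisibility.
Does 1 divide 17? 17 = 1 x 17, so yes.

By the theorem on linear Diophantine equations, 41m + 76n = 17 has integer solutions if and only if gcd(41, 76) divides 17. Since 1 | 17, solutions exist.

Yes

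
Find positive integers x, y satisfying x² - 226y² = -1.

We need x² = 226y² - 1. Try successive y:
y = 1: x² = 226·1² - 1 = 225 = 15² ✓
Check: 15² - 226·1² = 225 - 226 = -1 ✓

x = 15, y = 1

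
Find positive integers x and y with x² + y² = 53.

We need to find integers x, y > 0 such that x² + y² = 53.
Trying x = 2: y² = 53 - 2² = 53 - 4 = 49
y = 7
Check: 2² + 7² = 4 + 49 = 53 ✓

53 = 2² + 7²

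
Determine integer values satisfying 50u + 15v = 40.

Step 1: Check solvability.
gcd(50, 15) = 5
Since 5 divides 40, solutions exist.

Step 2: Apply extended Euclidean algorithm to find gcd.
We find integers such that 50*x0 + 15*y0 = 5

Step 3: Scale the particular solution.
Multiply by 40/5 = 8:
u = 8, v = -24

Step 4: Verify.
50*(8) + 15*(-24) = 40 = 40 ✓

u = 8, v = -24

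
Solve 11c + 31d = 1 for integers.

Step 1: Check solvability.
gcd(11, 31) = 1
Since 1 divides 1, solutions exist.

Step 2: Apply extended Euclidean algorithm to find gcd.
We find integers such that 11*x0 + 31*y0 = 1

Step 3: Scale the particular solution.
Multiply by 1/1 = 1:
c = -14, d = 5

Step 4: Verify.
11*(-14) + 31*(5) = 1 = 1 ✓

c = -14, d = 5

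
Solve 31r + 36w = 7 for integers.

Step 1: Check solvability.
gcd(31, 36) = 1
Since 1 divides 7, solutions exist.

Step 2: Apply extended Euclidean algorithm to find gcd.
We find integers such that 31*x0 + 36*y0 = 1

Step 3: Scale the particular solution.
Multiply by 7/1 = 7:
r = 49, w = -42

Step 4: Verify.
31*(49) + 36*(-42) = 7 = 7 ✓

r = 49, w = -42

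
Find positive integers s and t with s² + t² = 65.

We need to find integers s, t > 0 such that s² + t² = 65.
Trying s = 1: t² = 65 - 1² = 65 - 1 = 64
t = 8
Check: 1² + 8² = 1 + 64 = 65 ✓

65 = 1² + 8²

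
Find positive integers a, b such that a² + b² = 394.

Search for a with 394 - a² a perfect square.
a = 13: 394 - 13² = 394 - 169 = 225 = 15² ✓
So a = 13, b = 15.

a = 13, b = 15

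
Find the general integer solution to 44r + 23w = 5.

Step 1: Compute gcd(44, 23) = 1.
Since 1 divides 5, solutions exist.

Step 2: Find a particular solution using extended Euclidean algorithm.
We get r₀ = 55, w₀ = -105.
Check: 44*55 + 23*-105 = 5 = 5 ✓

Step 3: Write the general solution.
r = 55 + (23/1)t = 55 + 23t
w = -105 - (44/1)t = -105 - 44t
for any integer t.

r = 55 + 23t, w = -105 - 44t for integer t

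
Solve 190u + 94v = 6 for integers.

Step 1: Check solvability.
gcd(190, 94) = 2
Since 2 divides 6, solutions exist.

Step 2: Apply extended Euclidean algorithm to find gcd.
We find integers such that 190*x0 + 94*y0 = 2

Step 3: Scale the particular solution.
Multiply by 6/2 = 3:
u = 3, v = -6

Step 4: Verify.
190*(3) + 94*(-6) = 6 = 6 ✓

u = 3, v = -6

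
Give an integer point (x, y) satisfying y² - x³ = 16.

Try small integer x values and check whether x³ + 16 is a perfect square.
x = 0: x³ + 16 = 0³ + 16 = 0 + 16 = 16
Is 16 a perfect square? 4² = 16 ✓
So (x, y) = (0, 4) is a solution.

x = 0, y = 4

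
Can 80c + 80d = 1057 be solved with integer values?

Step 1: Compute gcd(80, 80).
gcd(80, 80) = 80

Step 2: Check divisibility.
Does 80 divide 1057? 1057 = 80 x 13 + 17, so no.

By the theorem on linear Diophantine equations, 80c + 80d = 1057 has integer solutions if and only if gcd(80, 80) divides 1057. Since 80 does not divide 1057, no solutions exist.

No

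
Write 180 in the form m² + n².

We need to find integers m, n > 0 such that m² + n² = 180.
Trying m = 6: n² = 180 - 6² = 180 - 36 = 144
n = 12
Check: 6² + 12² = 36 + 144 = 180 ✓

180 = 6² + 12²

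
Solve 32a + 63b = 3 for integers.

Step 1: Check solvability.
gcd(32, 63) = 1
Since 1 divides 3, solutions exist.

Step 2: Apply extended Euclidean algorithm to find gcd.
We find integers such that 32*x0 + 63*y0 = 1

Step 3: Scale the particular solution.
Multiply by 3/1 = 3:
a = 6, b = -3

Step 4: Verify.
32*(6) + 63*(-3) = 3 = 3 ✓

a = 6, b = -3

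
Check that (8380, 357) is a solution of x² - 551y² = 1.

Compute x² = 8380² = 70224400
Compute 551y² = 551·357² = 551·127449 = 70224399
x² - 551y² = 70224400 - 70224399 = 1
Since this equals 1, (8380, 357) is a solution.

Yes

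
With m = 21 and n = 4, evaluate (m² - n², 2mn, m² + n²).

a = m² - n² = 441 - 16 = 425
b = 2mn = 2·21·4 = 168
c = m² + n² = 441 + 16 = 457
Verify: 425² + 168² = 180625 + 28224 = 208849 = 457² ✓

(425, 168, 457)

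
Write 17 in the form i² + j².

We need to find integers i, j > 0 such that i² + j² = 17.
Trying i = 1: j² = 17 - 1² = 17 - 1 = 16
j = 4
Check: 1² + 4² = 1 + 16 = 17 ✓

17 = 1² + 4²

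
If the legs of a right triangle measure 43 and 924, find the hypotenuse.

c² = a² + b² = 43² + 924² = 1849 + 853776 = 855625
c = 925

925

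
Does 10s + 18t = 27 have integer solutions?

Step 1: Compute gcd(10, 18).
gcd(10, 18) = 2

Step 2: Check divisibility.
Does 2 divide 27? 27 = 2 x 13 + 1, so no.

By the theorem on linear Diophantine equations, 10s + 18t = 27 has integer solutions if and only if gcd(10, 18) divides 27. Since 2 does not divide 27, no solutions exist.

No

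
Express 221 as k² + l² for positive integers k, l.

We need to find integers k, l > 0 such that k² + l² = 221.
Trying k = 5: l² = 221 - 5² = 221 - 25 = 196
l = 14
Check: 5² + 14² = 25 + 196 = 221 ✓

221 = 5² + 14²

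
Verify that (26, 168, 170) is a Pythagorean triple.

Compute a² + b² = 26² + 168² = 676 + 28224 = 28900
Compute c² = 170² = 28900
Since 28900 = 28900, confirmed.

Yes, it is a Pythagorean triple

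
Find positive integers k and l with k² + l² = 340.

We need to find integers k, l > 0 such that k² + l² = 340.
Trying k = 4: l² = 340 - 4² = 340 - 16 = 324
l = 18
Check: 4² + 18² = 16 + 324 = 340 ✓

340 = 4² + 18²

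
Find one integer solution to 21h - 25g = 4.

Step 1: Check solvability.
gcd(21, 25) = 1
Since 1 divides 4, solutions exist.

Step 2: Apply extended Euclidean algorithm to find gcd.
We find integers such that 21*x0 + 25*y0 = 1

Step 3: Scale the particular solution.
Multiply by 4/1 = 4:
h = 24, g = 20

Step 4: Verify.
21*(24) - 25*(20) = 4 = 4 ✓

h = 24, g = 20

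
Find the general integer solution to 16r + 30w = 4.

Step 1: Compute gcd(16, 30) = 2.
Since 2 divides 4, solutions exist.

Step 2: Find a particular solution using extended Euclidean algorithm.
We get r₀ = 4, w₀ = -2.
Check: 16*4 + 30*-2 = 4 = 4 ✓

Step 3: Write the general solution.
r = 4 + (30/2)t = 4 + 15t
w = -2 - (16/2)t = -2 - 8t
for any integer t.

r = 4 + 15t, w = -2 - 8t for integer t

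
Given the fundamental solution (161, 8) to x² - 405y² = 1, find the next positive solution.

Solutions to x² - Dy² = 1 are generated by powers of (x₀ + y₀√D).
The next solution satisfies x₁ + y₁√405 = (x₀ + y₀√405)², giving:
x₁ = x₀² + 405y₀² = 161² + 405·8² = 25921 + 25920 = 51841
y₁ = 2x₀y₀ = 2·161·8 = 2576

Verify: 51841² - 405·2576² = 2687489281 - 2687489280 = 1 ✓

x = 51841, y = 2576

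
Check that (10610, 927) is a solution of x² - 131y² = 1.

Compute x² = 10610² = 112572100
Compute 131y² = 131·927² = 131·859329 = 112572099
x² - 131y² = 112572100 - 112572099 = 1
Since this equals 1, (10610, 927) is a solution.

Yes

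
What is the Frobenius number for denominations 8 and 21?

For two coprime denominations a and b, the Frobenius number (largest value not representable as a non-negative combination) is ab - a - b.
Here gcd(8, 21) = 1, so they are coprime.
F(8, 21) = 8·21 - 8 - 21 = 168 - 29 = 139

139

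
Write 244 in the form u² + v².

We need to find integers u, v > 0 such that u² + v² = 244.
Trying u = 10: v² = 244 - 10² = 244 - 100 = 144
v = 12
Check: 10² + 12² = 100 + 144 = 244 ✓

244 = 10² + 12²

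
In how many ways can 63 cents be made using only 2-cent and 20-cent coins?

We need non-negative integers (x, y) with 2x + 20y = 63.
For each x from 0 to 31, check if (63 - 2x) is a non-negative multiple of 20.
Solutions (x, y): none
Count: 0

0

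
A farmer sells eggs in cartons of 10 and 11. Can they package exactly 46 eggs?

We need non-negative a, b with 10a + 11b = 46.
gcd(10, 11) = 1 divides 46, but no a in [0, 4] gives non-negative b.

No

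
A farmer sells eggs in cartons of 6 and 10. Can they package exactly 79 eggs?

We need non-negative a, b with 6a + 10b = 79.
gcd(6, 10) = 2, and 2 does not divide 79.
No integer solutions exist.

No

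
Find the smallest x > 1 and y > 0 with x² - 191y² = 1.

We seek the smallest positive integers (x, y) with x² - 191y² = 1, i.e., x² = 191y² + 1.
Try successive y values:
y = 1: x² = 191·1² + 1 = 192, not a perfect square
y = 2: x² = 191·2² + 1 = 765, not a perfect square
y = 3: x² = 191·3² + 1 = 1720, not a perfect square
... continuing the search (or via continued fractions) ...
y = 650783: x² = 191·650783² + 1 = 80892036000000, x = 8994000 ✓

Verify: 8994000² - 191·650783² = 80892036000000 - 80892035999999 = 1 ✓

x = 8994000, y = 650783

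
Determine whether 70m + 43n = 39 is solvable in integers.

Step 1: Compute gcd(70, 43).
gcd(70, 43) = 1

Step 2: Check divisibility.
Does 1 divide 39? 39 = 1 x 39, so yes.

By the theorem on linear Diophantine equations, 70m + 43n = 39 has integer solutions if and only if gcd(70, 43) divides 39. Since 1 | 39, solutions exist.

Yes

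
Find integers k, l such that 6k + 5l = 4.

Step 1: Check solvability.
gcd(6, 5) = 1
Since 1 divides 4, solutions exist.

Step 2: Apply extended Euclidean algorithm to find gcd.
We find integers such that 6*x0 + 5*y0 = 1

Step 3: Scale the particular solution.
Multiply by 4/1 = 4:
k = 4, l = -4

Step 4: Verify.
6*(4) + 5*(-4) = 4 = 4 ✓

k = 4, l = -4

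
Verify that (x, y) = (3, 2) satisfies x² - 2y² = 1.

Compute x² = 3² = 9
Compute 2y² = 2·2² = 2·4 = 8
x² - 2y² = 9 - 8 = 1
Since this equals 1, (3, 2) is a solution.

Yes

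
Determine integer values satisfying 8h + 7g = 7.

Step 1: Check solvability.
gcd(8, 7) = 1
Since 1 divides 7, solutions exist.

Step 2: Apply extended Euclidean algorithm to find gcd.
We find integers such that 8*x0 + 7*y0 = 1

Step 3: Scale the particular solution.
Multiply by 7/1 = 7:
h = 7, g = -7

Step 4: Verify.
8*(7) + 7*(-7) = 7 = 7 ✓

h = 7, g = -7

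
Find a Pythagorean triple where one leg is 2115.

We need the other leg and hypotenuse such that 2115² + x² = c².
Take x = 5320, c = 5725: 2115² + 5320² = 4473225 + 28302400 = 32775625 = 5725² ✓
Triple: (2115, 5320, 5725)

(2115, 5320, 5725)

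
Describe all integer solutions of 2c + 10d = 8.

Step 1: Compute gcd(2, 10) = 2.
Since 2 divides 8, solutions exist.

Step 2: Find a particular solution using extended Euclidean algorithm.
We get c₀ = 4, d₀ = 0.
Check: 2*4 + 10*0 = 8 = 8 ✓

Step 3: Write the general solution.
c = 4 + (10/2)t = 4 + 5t
d = 0 - (2/2)t = 0 - 1t
for any integer t.

c = 4 + 5t, d = 0 - 1t for integer t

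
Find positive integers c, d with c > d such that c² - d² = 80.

Factor: c² - d² = (c+d)(c-d) = 80.
We need two factors of 80 with the same parity.
Use c+d = 40 and c-d = 2 (product 40·2 = 80).
Adding: 2c = 42, so c = 21.
Subtracting: 2d = 38, so d = 19.
Check: 21² - 19² = 441 - 361 = 80 ✓

c = 21, d = 19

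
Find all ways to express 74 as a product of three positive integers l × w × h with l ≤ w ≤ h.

Iterate l from 1 to ⌊74^(1/3)⌋. For each l dividing 74, iterate w ≥ l with w dividing 74/l, and set h = 74/(l·w).
Triples found (2): (1×1×74), (1×2×37)

(1×1×74), (1×2×37)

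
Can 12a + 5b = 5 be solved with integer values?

Step 1: Compute gcd(12, 5).
gcd(12, 5) = 1

Step 2: Check divisibility.
Does 1 divide 5? 5 = 1 x 5, so yes.

By the theorem on linear Diophantine equations, 12a + 5b = 5 has integer solutions if and only if gcd(12, 5) divides 5. Since 1 | 5, solutions exist.

Yes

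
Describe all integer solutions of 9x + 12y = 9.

Step 1: Compute gcd(9, 12) = 3.
Since 3 divides 9, solutions exist.

Step 2: Find a particular solution using extended Euclidean algorithm.
We get x₀ = -3, y₀ = 3.
Check: 9*-3 + 12*3 = 9 = 9 ✓

Step 3: Write the general solution.
x = -3 + (12/3)t = -3 + 4t
y = 3 - (9/3)t = 3 - 3t
for any integer t.

x = -3 + 4t, y = 3 - 3t for integer t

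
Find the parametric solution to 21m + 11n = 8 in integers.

Step 1: Compute gcd(21, 11) = 1.
Since 1 divides 8, solutions exist.

Step 2: Find a particular solution using extended Euclidean algorithm.
We get m₀ = -8, n₀ = 16.
Check: 21*-8 + 11*16 = 8 = 8 ✓

Step 3: Write the general solution.
m = -8 + (11/1)t = -8 + 11t
n = 16 - (21/1)t = 16 - 21t
for any integer t.

m = -8 + 11t, n = 16 - 21t for integer t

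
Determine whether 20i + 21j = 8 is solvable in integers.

Step 1: Compute gcd(20, 21).
gcd(20, 21) = 1

Step 2: Check divisibility.
Does 1 divide 8? 8 = 1 x 8, so yes.

By the theorem on linear Diophantine equations, 20i + 21j = 8 has integer solutions if and only if gcd(20, 21) divides 8. Since 1 | 8, solutions exist.

Yes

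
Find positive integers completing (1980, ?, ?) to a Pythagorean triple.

We need the other leg and hypotenuse such that 1980² + x² = c².
Take x = 400, c = 2020: 1980² + 400² = 3920400 + 160000 = 4080400 = 2020² ✓
Triple: (1980, 400, 2020)

(1980, 400, 2020)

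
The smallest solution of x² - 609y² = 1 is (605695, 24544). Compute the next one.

Solutions to x² - Dy² = 1 are generated by powers of (x₀ + y₀√D).
The next solution satisfies x₁ + y₁√609 = (x₀ + y₀√609)², giving:
x₁ = x₀² + 609y₀² = 605695² + 609·24544² = 366866433025 + 366866433024 = 733732866049
y₁ = 2x₀y₀ = 2·605695·24544 = 29732356160

Verify: 733732866049² - 609·29732356160² = 538363918720479776870401 - 538363918720479776870400 = 1 ✓

x = 733732866049, y = 29732356160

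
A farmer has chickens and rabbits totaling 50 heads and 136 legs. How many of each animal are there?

Let c = chickens, r = rabbits.
Heads: c + r = 50
Legs: 2c + 4r = 136
From the first equation, c = 50 - r. Substitute:
2(50 - r) + 4r = 136
100 + 2r = 136
r = (136 - 100)/2 = 18
c = 50 - 18 = 32

Chickens: 32, Rabbits: 18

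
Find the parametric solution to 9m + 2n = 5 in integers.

Step 1: Compute gcd(9, 2) = 1.
Since 1 divides 5, solutions exist.

Step 2: Find a particular solution using extended Euclidean algorithm.
We get m₀ = 5, n₀ = -20.
Check: 9*5 + 2*-20 = 5 = 5 ✓

Step 3: Write the general solution.
m = 5 + (2/1)t = 5 + 2t
n = -20 - (9/1)t = -20 - 9t
for any integer t.

m = 5 + 2t, n = -20 - 9t for integer t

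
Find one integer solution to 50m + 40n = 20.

Step 1: Check solvability.
gcd(50, 40) = 10
Since 10 divides 20, solutions exist.

Step 2: Apply extended Euclidean algorithm to find gcd.
We find integers such that 50*x0 + 40*y0 = 10

Step 3: Scale the particular solution.
Multiply by 20/10 = 2:
m = 2, n = -2

Step 4: Verify.
50*(2) + 40*(-2) = 20 = 20 ✓

m = 2, n = -2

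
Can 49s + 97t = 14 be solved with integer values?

Step 1: Compute gcd(49, 97).
gcd(49, 97) = 1

Step 2: Check divisibility.
Does 1 divide 14? 14 = 1 x 14, so yes.

By the theorem on linear Diophantine equations, 49s + 97t = 14 has integer solutions if and only if gcd(49, 97) divides 14. Since 1 | 14, solutions exist.

Yes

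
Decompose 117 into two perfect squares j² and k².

We need to find integers j, k > 0 such that j² + k² = 117.
Trying j = 6: k² = 117 - 6² = 117 - 36 = 81
k = 9
Check: 6² + 9² = 36 + 81 = 117 ✓

117 = 6² + 9²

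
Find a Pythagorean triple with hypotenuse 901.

We need a² + b² = 901² = 811801.
Trying: 451² + 780² = 203401 + 608400 = 811801 ✓

(451, 780, 901)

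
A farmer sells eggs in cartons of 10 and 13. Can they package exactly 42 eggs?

We need non-negative a, b with 10a + 13b = 42.
gcd(10, 13) = 1 divides 42, but no a in [0, 4] gives non-negative b.

No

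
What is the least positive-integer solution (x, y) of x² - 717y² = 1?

We seek the smallest positive integers (x, y) with x² - 717y² = 1, i.e., x² = 717y² + 1.
Try successive y values:
y = 1: x² = 717·1² + 1 = 718, not a perfect square
y = 2: x² = 717·2² + 1 = 2869, not a perfect square
y = 3: x² = 717·3² + 1 = 6454, not a perfect square
... continuing the search (or via continued fractions) ...
y = 261360: x² = 717·261360² + 1 = 48977588563201, x = 6998399 ✓

Verify: 6998399² - 717·261360² = 48977588563201 - 48977588563200 = 1 ✓

x = 6998399, y = 261360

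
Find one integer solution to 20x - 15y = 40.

Step 1: Check solvability.
gcd(20, 15) = 5
Since 5 divides 40, solutions exist.

Step 2: Apply extended Euclidean algorithm to find gcd.
We find integers such that 20*x0 + 15*y0 = 5

Step 3: Scale the particular solution.
Multiply by 40/5 = 8:
x = 8, y = 8

Step 4: Verify.
20*(8) - 15*(8) = 40 = 40 ✓

x = 8, y = 8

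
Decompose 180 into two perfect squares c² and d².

We need to find integers c, d > 0 such that c² + d² = 180.
Trying c = 6: d² = 180 - 6² = 180 - 36 = 144
d = 12
Check: 6² + 12² = 36 + 144 = 180 ✓

180 = 6² + 12²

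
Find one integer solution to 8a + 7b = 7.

Step 1: Check solvability.
gcd(8, 7) = 1
Since 1 divides 7, solutions exist.

Step 2: Apply extended Euclidean algorithm to find gcd.
We find integers such that 8*x0 + 7*y0 = 1

Step 3: Scale the particular solution.
Multiply by 7/1 = 7:
a = 7, b = -7

Step 4: Verify.
8*(7) + 7*(-7) = 7 = 7 ✓

a = 7, b = -7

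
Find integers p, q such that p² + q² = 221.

We need to find integers p, q > 0 such that p² + q² = 221.
Trying p = 5: q² = 221 - 5² = 221 - 25 = 196
q = 14
Check: 5² + 14² = 25 + 196 = 221 ✓

221 = 5² + 14²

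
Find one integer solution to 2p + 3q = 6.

Step 1: Check solvability.
gcd(2, 3) = 1
Since 1 divides 6, solutions exist.

Step 2: Apply extended Euclidean algorithm to find gcd.
We find integers such that 2*x0 + 3*y0 = 1

Step 3: Scale the particular solution.
Multiply by 6/1 = 6:
p = -6, q = 6

Step 4: Verify.
2*(-6) + 3*(6) = 6 = 6 ✓

p = -6, q = 6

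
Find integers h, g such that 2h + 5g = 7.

Step 1: Check solvability.
gcd(2, 5) = 1
Since 1 divides 7, solutions exist.

Step 2: Apply extended Euclidean algorithm to find gcd.
We find integers such that 2*x0 + 5*y0 = 1

Step 3: Scale the particular solution.
Multiply by 7/1 = 7:
h = -14, g = 7

Step 4: Verify.
2*(-14) + 5*(7) = 7 = 7 ✓

h = -14, g = 7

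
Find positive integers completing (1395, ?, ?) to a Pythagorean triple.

We need the other leg and hypotenuse such that 1395² + x² = c².
Take x = 2200, c = 2605: 1395² + 2200² = 1946025 + 4840000 = 6786025 = 2605² ✓
Triple: (1395, 2200, 2605)

(1395, 2200, 2605)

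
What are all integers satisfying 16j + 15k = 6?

Step 1: Compute gcd(16, 15) = 1.
Since 1 divides 6, solutions exist.

Step 2: Find a particular solution using extended Euclidean algorithm.
We get j₀ = 6, k₀ = -6.
Check: 16*6 + 15*-6 = 6 = 6 ✓

Step 3: Write the general solution.
j = 6 + (15/1)t = 6 + 15t
k = -6 - (16/1)t = -6 - 16t
for any integer t.

j = 6 + 15t, k = -6 - 16t for integer t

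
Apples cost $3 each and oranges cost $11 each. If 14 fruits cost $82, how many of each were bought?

Let a = apples, o = oranges.
a + o = 14
3a + 11o = 82
Substitute o = 14 - a:
3a + 11(14 - a) = 82
(3 - 11)a = 82 - 154
-8a = -72
a = 9, o = 14 - 9 = 5

Apples: 9, Oranges: 5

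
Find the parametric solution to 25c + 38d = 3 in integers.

Step 1: Compute gcd(25, 38) = 1.
Since 1 divides 3, solutions exist.

Step 2: Find a particular solution using extended Euclidean algorithm.
We get c₀ = -9, d₀ = 6.
Check: 25*-9 + 38*6 = 3 = 3 ✓

Step 3: Write the general solution.
c = -9 + (38/1)t = -9 + 38t
d = 6 - (25/1)t = 6 - 25t
for any integer t.

c = -9 + 38t, d = 6 - 25t for integer t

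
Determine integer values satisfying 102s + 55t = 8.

Step 1: Check solvability.
gcd(102, 55) = 1
Since 1 divides 8, solutions exist.

Step 2: Apply extended Euclidean algorithm to find gcd.
We find integers such that 102*x0 + 55*y0 = 1

Step 3: Scale the particular solution.
Multiply by 8/1 = 8:
s = -56, t = 104

Step 4: Verify.
102*(-56) + 55*(104) = 8 = 8 ✓

s = -56, t = 104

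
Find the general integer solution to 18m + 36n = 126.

Step 1: Compute gcd(18, 36) = 18.
Since 18 divides 126, solutions exist.

Step 2: Find a particular solution using extended Euclidean algorithm.
We get m₀ = 7, n₀ = 0.
Check: 18*7 + 36*0 = 126 = 126 ✓

Step 3: Write the general solution.
m = 7 + (36/18)t = 7 + 2t
n = 0 - (18/18)t = 0 - 1t
for any integer t.

m = 7 + 2t, n = 0 - 1t for integer t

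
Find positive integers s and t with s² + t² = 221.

We need to find integers s, t > 0 such that s² + t² = 221.
Trying s = 5: t² = 221 - 5² = 221 - 25 = 196
t = 14
Check: 5² + 14² = 25 + 196 = 221 ✓

221 = 5² + 14²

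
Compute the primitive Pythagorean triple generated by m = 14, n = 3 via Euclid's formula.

a = m² - n² = 14² - 3² = 196 - 9 = 187
b = 2mn = 2·14·3 = 84
c = m² + n² = 196 + 9 = 205
Verify: 187² + 84² = 34969 + 7056 = 42025 = 205² ✓

(187, 84, 205)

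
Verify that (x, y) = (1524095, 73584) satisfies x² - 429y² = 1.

Compute x² = 1524095² = 2322865569025
Compute 429y² = 429·73584² = 429·5414605056 = 2322865569024
x² - 429y² = 2322865569025 - 2322865569024 = 1
Since this equals 1, (1524095, 73584) is a solution.

Yes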